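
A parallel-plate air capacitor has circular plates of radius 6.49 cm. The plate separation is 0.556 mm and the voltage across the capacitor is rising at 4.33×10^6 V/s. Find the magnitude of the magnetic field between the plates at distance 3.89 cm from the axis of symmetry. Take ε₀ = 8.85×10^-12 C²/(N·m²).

1.68×10^-9 T

With E = V/d, dE/dt = 7.788×10^9 V/(m·s) and πR² = 0.01323 m², giving I_d = ε₀ πR² dE/dt = 9.119×10^-4 A.
For r < R the Ampère–Maxwell law gives B(2πr) = μ₀ I_d (r²/R²), so B = μ₀ I_d r/(2πR²) = (4π×10^-7)(9.119×10^-4)(0.0389)/(2π·0.0649²) = 1.68×10^-9 T.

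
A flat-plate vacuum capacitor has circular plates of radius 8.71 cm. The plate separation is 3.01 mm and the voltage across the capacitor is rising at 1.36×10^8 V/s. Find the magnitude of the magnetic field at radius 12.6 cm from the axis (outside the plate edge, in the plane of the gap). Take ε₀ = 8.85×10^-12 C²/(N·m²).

With E = V/d, dE/dt = 4.518×10^10 V/(m·s) and πR² = 0.02383 m², giving I_d = ε₀ πR² dE/dt = 9.528×10^-3 A.
For r ≥ R the full I_d is enclosed: B = μ₀ I_d/(2πr) = (4π×10^-7)(9.528×10^-3)/(2π·0.126) = 1.51×10^-8 T.

1.51×10^-8 T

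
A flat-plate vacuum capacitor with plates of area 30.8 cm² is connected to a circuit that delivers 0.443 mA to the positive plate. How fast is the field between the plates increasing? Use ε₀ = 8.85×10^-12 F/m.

By continuity, I_d in the gap equals the 0.443 mA flowing in the wire.
Since I_d = ε₀ A dE/dt, dE/dt = I_d/(ε₀A) = (4.43×10^-4)/((8.85×10^-12)(3.08×10^-3)) = 1.63×10^10 V/(m·s).

1.63×10^10 V/(m·s)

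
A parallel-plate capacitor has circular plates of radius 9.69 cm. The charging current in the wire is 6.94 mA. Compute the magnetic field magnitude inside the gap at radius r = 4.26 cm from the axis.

No conduction current crosses the gap, so I_d there equals the 6.94×10^-3 A in the leads.
For r < R the Ampère–Maxwell law gives B(2πr) = μ₀ I_d (r²/R²), so B = μ₀ I_d r/(2πR²) = (4π×10^-7)(6.94×10^-3)(0.0426)/(2π·0.0969²) = 6.30×10^-9 T.

6.30×10^-9 T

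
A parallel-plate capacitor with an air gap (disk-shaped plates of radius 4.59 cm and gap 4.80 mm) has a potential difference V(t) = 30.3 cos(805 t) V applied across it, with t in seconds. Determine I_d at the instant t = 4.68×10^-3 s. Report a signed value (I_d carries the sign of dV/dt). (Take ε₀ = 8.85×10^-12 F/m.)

1.74×10^-7 A

dV/dt = (30.3)(805)·−sin(3.7674) = 1.429×10^4 V/s.
I_d = C dV/dt with C = ε₀A/d = (8.85×10^-12)(6.619×10^-3)/(4.80×10^-3) = 1.220×10^-11 F, so I_d = (1.220×10^-11)(1.429×10^4) = 1.74×10^-7 A.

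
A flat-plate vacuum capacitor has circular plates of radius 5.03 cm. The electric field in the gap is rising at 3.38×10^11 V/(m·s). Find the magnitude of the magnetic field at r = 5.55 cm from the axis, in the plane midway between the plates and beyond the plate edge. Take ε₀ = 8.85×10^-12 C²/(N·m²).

8.57×10^-8 T

Total displacement current: I_d = ε₀(πR²)(dE/dt) = (8.85×10^-12)(7.949×10^-3)(3.38×10^11) = 0.02378 A.
For r ≥ R the full I_d is enclosed: B = μ₀ I_d/(2πr) = (4π×10^-7)(0.02378)/(2π·0.0555) = 8.57×10^-8 T.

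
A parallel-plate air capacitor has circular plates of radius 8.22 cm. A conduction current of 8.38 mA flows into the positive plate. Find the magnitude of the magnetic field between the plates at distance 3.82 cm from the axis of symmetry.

9.48×10^-9 T

No conduction current crosses the gap, so I_d there equals the 8.38×10^-3 A in the leads.
For r < R the Ampère–Maxwell law gives B(2πr) = μ₀ I_d (r²/R²), so B = μ₀ I_d r/(2πR²) = (4π×10^-7)(8.38×10^-3)(0.0382)/(2π·0.0822²) = 9.48×10^-9 T.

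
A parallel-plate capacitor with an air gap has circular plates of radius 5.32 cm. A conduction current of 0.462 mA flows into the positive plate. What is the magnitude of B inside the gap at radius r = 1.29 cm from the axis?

4.21×10^-10 T

Between the plates the displacement current equals the wire current: I_d = 0.462 mA = 4.62×10^-4 A.
∮B·dl = μ₀ I_d,enc with I_d,enc = I_d r²/R² = 2.716×10^-5 A; so B = μ₀ I_d,enc/(2πr) = 4.21×10^-10 T.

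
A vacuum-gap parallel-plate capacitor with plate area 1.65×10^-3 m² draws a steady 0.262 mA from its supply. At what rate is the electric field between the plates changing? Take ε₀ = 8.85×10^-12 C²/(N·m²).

By continuity, I_d in the gap equals the 0.262 mA flowing in the wire.
Since I_d = ε₀ A dE/dt, dE/dt = I_d/(ε₀A) = (2.62×10^-4)/((8.85×10^-12)(1.65×10^-3)) = 1.79×10^10 V/(m·s).

1.79×10^10 V/(m·s)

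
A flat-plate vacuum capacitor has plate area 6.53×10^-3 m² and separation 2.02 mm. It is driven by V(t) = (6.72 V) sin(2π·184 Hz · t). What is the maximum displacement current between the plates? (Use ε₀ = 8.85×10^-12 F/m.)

The displacement current equals the conduction current C dV/dt, which peaks at C V₀ ω.
With C = ε₀A/d = (8.85×10^-12)(6.53×10^-3)/(2.02×10^-3) = 2.861×10^-11 F and ω = 2πf = 1156 rad/s, I_d,max = (2.861×10^-11)(6.72)(1156) = 2.22×10^-7 A.

2.22×10^-7 A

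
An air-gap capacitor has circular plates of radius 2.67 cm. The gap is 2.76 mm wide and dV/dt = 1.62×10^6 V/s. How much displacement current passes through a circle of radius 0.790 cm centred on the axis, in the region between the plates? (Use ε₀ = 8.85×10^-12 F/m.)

1.02×10^-6 A

I_d = C dV/dt with C = ε₀πR²/d = 7.183×10^-12 F, so I_d = (7.183×10^-12)(1.62×10^6) = 1.164×10^-5 A.
Since J_d is uniform, the enclosed fraction is (r/R)² = 0.08755, giving I_d,enc = 1.02×10^-6 A.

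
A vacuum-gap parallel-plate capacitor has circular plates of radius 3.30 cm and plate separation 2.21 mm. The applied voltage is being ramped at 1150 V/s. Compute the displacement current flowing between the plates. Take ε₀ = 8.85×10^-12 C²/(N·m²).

The displacement current equals the charging current C dV/dt. With C = ε₀A/d = (8.85×10^-12)(3.421×10^-3)/(2.21×10^-3) = 1.370×10^-11 F, I_d = (1.370×10^-11)(1150) = 1.58×10^-8 A.

1.58×10^-8 A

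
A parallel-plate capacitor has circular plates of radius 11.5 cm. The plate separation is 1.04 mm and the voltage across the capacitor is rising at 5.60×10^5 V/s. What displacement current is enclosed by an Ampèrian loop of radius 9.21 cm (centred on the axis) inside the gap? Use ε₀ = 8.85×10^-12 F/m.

With E = V/d, dE/dt = 5.385×10^8 V/(m·s) and πR² = 0.04155 m², giving I_d = ε₀ πR² dE/dt = 1.980×10^-4 A.
Since J_d is uniform, the enclosed fraction is (r/R)² = 0.6414, giving I_d,enc = 1.27×10^-4 A.

1.27×10^-4 A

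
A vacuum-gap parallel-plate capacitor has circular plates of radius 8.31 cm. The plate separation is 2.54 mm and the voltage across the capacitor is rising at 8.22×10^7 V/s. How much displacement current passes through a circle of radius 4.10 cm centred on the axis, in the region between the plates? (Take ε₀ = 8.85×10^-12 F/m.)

dE/dt = (dV/dt)/d = 3.236×10^10 V/(m·s); I_d = ε₀(πR²)(dE/dt) = (8.85×10^-12)(0.02169)(3.236×10^10) = 6.212×10^-3 A.
The field is uniform, so I_d,enc = I_d (r/R)² = (6.212×10^-3)(4.10/8.31)² = 1.51×10^-3 A.

1.51×10^-3 A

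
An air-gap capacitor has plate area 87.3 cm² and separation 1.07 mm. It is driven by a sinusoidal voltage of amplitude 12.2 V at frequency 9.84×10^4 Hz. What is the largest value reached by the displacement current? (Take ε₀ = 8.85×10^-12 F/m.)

5.45×10^-4 A

The displacement current equals the conduction current C dV/dt, which peaks at C V₀ ω.
With C = ε₀A/d = (8.85×10^-12)(8.73×10^-3)/(1.07×10^-3) = 7.221×10^-11 F and ω = 2πf = 6.183×10^5 rad/s, I_d,max = (7.221×10^-11)(12.2)(6.183×10^5) = 5.45×10^-4 A.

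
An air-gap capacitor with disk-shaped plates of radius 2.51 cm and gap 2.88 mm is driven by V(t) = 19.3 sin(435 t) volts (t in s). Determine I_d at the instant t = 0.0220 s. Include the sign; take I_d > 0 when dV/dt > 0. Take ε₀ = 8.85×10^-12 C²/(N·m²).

-5.05×10^-8 A

dE/dt = (V₀ω/d)·cos(ωt) with ωt = 9.57 rad: (19.3)(435)(-0.9895)/(2.88×10^-3) = -2.884×10^6 V/(m·s).
I_d = ε₀ A dE/dt = (8.85×10^-12)(1.979×10^-3)(-2.884×10^6) = -5.05×10^-8 A.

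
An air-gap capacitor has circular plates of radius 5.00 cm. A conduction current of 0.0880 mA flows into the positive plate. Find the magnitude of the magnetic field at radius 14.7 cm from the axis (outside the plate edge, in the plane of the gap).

Between the plates the displacement current equals the wire current: I_d = 0.0880 mA = 8.80×10^-5 A.
With r > R the enclosed displacement current is the full I_d; B = μ₀ I_d / (2πr) = 1.20×10^-10 T.

1.20×10^-10 T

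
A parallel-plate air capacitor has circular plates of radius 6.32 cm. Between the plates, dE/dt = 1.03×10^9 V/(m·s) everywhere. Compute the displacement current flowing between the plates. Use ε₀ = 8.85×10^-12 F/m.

1.14×10^-4 A

With a uniform field, Φ_E = EA, so I_d = ε₀ A dE/dt = 1.14×10^-4 A.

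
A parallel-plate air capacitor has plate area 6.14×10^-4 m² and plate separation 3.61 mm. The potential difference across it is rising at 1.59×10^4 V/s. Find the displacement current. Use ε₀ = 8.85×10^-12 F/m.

E = V/d so dE/dt = (dV/dt)/d = 4.404×10^6 V/(m·s), and I_d = ε₀ A dE/dt = (8.85×10^-12)(6.14×10^-4)(4.404×10^6) = 2.39×10^-8 A.

2.39×10^-8 A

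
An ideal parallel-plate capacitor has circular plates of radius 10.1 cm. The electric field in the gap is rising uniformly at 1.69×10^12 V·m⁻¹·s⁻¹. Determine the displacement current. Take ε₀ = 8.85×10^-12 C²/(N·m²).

0.479 A

With a uniform field, Φ_E = EA, so I_d = ε₀ A dE/dt = 0.479 A.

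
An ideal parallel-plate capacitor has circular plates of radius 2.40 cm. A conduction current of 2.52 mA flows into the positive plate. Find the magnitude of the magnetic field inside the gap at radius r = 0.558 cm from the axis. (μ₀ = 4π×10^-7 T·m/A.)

By continuity the displacement current in the gap matches the conduction current: I_d = 2.52×10^-3 A.
For r < R the Ampère–Maxwell law gives B(2πr) = μ₀ I_d (r²/R²), so B = μ₀ I_d r/(2πR²) = (4π×10^-7)(2.52×10^-3)(5.58×10^-3)/(2π·0.0240²) = 4.88×10^-9 T.

4.88×10^-9 T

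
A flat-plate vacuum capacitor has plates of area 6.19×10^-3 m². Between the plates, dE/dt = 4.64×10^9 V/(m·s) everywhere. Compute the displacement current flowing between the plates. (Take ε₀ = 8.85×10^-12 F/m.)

With a uniform field, Φ_E = EA, so I_d = ε₀ A dE/dt = 2.54×10^-4 A.

2.54×10^-4 A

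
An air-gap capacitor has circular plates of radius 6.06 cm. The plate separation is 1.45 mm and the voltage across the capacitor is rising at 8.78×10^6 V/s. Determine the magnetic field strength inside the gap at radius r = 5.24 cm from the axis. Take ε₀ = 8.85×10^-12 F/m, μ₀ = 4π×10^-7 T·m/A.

1.76×10^-9 T

dE/dt = (dV/dt)/d = 6.055×10^9 V/(m·s); I_d = ε₀(πR²)(dE/dt) = (8.85×10^-12)(0.01154)(6.055×10^9) = 6.184×10^-4 A.
∮B·dl = μ₀ I_d,enc with I_d,enc = I_d r²/R² = 4.624×10^-4 A; so B = μ₀ I_d,enc/(2πr) = 1.76×10^-9 T.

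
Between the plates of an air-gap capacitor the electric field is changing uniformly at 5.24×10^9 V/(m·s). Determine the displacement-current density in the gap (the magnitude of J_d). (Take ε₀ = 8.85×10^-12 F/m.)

J_d = ε₀ ∂E/∂t, so J_d = 0.0464 A/m².

0.0464 A/m²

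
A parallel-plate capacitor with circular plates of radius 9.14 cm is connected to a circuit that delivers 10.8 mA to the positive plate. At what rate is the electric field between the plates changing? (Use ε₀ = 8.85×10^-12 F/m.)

The displacement current between the plates equals the conduction current, I_d = 10.8 mA.
Since I_d = ε₀ A dE/dt, dE/dt = I_d/(ε₀A) = (0.0108)/((8.85×10^-12)(0.02624)) = 4.65×10^10 V/(m·s).

4.65×10^10 V/(m·s)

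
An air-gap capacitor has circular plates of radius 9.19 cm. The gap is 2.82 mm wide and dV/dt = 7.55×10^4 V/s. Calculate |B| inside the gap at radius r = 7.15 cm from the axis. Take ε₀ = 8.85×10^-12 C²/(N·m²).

dE/dt = (dV/dt)/d = 2.677×10^7 V/(m·s); I_d = ε₀(πR²)(dE/dt) = (8.85×10^-12)(0.02653)(2.677×10^7) = 6.285×10^-6 A.
∮B·dl = μ₀ I_d,enc with I_d,enc = I_d r²/R² = 3.804×10^-6 A; so B = μ₀ I_d,enc/(2πr) = 1.06×10^-11 T.

1.06×10^-11 T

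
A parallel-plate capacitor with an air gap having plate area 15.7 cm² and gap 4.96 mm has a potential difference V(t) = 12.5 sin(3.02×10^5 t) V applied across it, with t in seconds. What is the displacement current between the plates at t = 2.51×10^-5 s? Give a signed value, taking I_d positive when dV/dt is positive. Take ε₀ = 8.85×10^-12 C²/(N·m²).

2.86×10^-6 A

C = ε₀A/d = (8.85×10^-12)(1.57×10^-3)/(4.96×10^-3) = 2.801×10^-12 F. dV/dt = V₀ω·cos(ωt); at ωt = 7.5802 rad this factor is 0.2704.
I_d = C dV/dt = (2.801×10^-12)(12.5)(3.02×10^5)(0.2704) = 2.86×10^-6 A.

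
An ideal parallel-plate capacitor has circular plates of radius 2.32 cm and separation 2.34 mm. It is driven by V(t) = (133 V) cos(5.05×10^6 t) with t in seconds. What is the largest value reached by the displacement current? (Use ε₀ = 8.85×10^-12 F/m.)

4.30×10^-3 A

C = ε₀A/d = (8.85×10^-12)(1.691×10^-3)/(2.34×10^-3) = 6.395×10^-12 F; ω = 5.05×10^6 rad/s.
I_d = C dV/dt, so |I_d|_max = C V₀ ω = (6.395×10^-12)(133)(5.05×10^6) = 4.30×10^-3 A.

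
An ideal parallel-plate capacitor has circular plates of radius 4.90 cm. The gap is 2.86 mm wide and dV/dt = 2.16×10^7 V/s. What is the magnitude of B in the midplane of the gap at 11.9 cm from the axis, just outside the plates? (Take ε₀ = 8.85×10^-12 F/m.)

8.47×10^-10 T

I_d = C dV/dt with C = ε₀πR²/d = 2.334×10^-11 F, so I_d = (2.334×10^-11)(2.16×10^7) = 5.041×10^-4 A.
For r ≥ R the full I_d is enclosed: B = μ₀ I_d/(2πr) = (4π×10^-7)(5.041×10^-4)/(2π·0.119) = 8.47×10^-10 T.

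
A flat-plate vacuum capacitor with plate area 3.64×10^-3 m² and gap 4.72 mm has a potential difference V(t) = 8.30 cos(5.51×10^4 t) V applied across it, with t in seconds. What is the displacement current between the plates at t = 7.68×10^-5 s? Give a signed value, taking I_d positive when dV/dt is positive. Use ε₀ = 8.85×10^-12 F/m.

dE/dt = (V₀ω/d)·−sin(ωt) with ωt = 4.23168 rad: (8.30)(5.51×10^4)(0.8867)/(4.72×10^-3) = 8.591×10^7 V/(m·s).
I_d = ε₀ A dE/dt = (8.85×10^-12)(3.64×10^-3)(8.591×10^7) = 2.77×10^-6 A.

2.77×10^-6 A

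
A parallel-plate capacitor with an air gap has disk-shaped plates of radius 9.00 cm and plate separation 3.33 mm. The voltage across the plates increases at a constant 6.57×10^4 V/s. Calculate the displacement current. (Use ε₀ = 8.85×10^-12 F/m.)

4.44×10^-6 A

E = V/d so dE/dt = (dV/dt)/d = 1.973×10^7 V/(m·s), and I_d = ε₀ A dE/dt = (8.85×10^-12)(0.02545)(1.973×10^7) = 4.44×10^-6 A.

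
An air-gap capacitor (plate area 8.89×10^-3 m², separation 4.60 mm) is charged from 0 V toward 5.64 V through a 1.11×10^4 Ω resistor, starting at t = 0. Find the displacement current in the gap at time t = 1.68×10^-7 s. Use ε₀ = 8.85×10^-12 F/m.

With C = ε₀A/d = (8.85×10^-12)(8.89×10^-3)/(4.60×10^-3) = 1.710×10^-11 F, the time constant is τ = RC = 1.898×10^-7 s, so t/τ = 0.8851 and e^(−t/τ) = 0.4127.
I_d = I_cond = (V₀/R) e^(−t/τ) = (5.081×10^-4)(0.4127) = 2.10×10^-4 A.

2.10×10^-4 A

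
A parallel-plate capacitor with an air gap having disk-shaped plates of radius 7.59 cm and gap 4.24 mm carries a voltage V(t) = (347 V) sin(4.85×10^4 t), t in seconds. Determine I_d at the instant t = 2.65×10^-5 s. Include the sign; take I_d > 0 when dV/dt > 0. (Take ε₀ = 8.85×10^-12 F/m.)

1.79×10^-4 A

C = ε₀A/d = (8.85×10^-12)(0.01810)/(4.24×10^-3) = 3.778×10^-11 F. dV/dt = V₀ω·cos(ωt); at ωt = 1.28525 rad this factor is 0.2817.
I_d = C dV/dt = (3.778×10^-11)(347)(4.85×10^4)(0.2817) = 1.79×10^-4 A.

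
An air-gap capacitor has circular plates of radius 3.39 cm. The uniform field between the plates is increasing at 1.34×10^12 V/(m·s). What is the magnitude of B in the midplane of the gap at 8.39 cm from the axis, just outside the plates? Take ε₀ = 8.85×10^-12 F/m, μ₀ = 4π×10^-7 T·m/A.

1.02×10^-7 T

Total displacement current: I_d = ε₀(πR²)(dE/dt) = (8.85×10^-12)(3.610×10^-3)(1.34×10^12) = 0.04281 A.
With r > R the enclosed displacement current is the full I_d; B = μ₀ I_d / (2πr) = 1.02×10^-7 T.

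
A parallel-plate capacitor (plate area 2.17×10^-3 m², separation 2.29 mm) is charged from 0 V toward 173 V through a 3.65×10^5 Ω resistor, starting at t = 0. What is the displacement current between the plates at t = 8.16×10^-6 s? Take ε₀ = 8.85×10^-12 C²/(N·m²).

3.30×10^-5 A

C = ε₀A/d = (8.85×10^-12)(2.17×10^-3)/(2.29×10^-3) = 8.386×10^-12 F, so τ = RC = 3.061×10^-6 s.
The conduction current is I(t) = (V₀/R) e^(−t/τ), and the displacement current between the plates equals it.
t/τ = 2.666; I_d = (173/3.65×10^5) · e^(−2.666) = (4.740×10^-4)(0.06953) = 3.30×10^-5 A.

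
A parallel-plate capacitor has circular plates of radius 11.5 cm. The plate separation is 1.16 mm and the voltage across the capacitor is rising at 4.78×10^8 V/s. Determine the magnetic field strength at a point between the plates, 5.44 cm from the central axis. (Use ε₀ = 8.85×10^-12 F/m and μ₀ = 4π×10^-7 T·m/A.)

1.25×10^-7 T

I_d = C dV/dt with C = ε₀πR²/d = 3.170×10^-10 F, so I_d = (3.170×10^-10)(4.78×10^8) = 0.1515 A.
An Ampèrian loop of radius r encloses a fraction (r/R)² of I_d. Then B·2πr = μ₀ I_d (r/R)², giving B = μ₀ I_d r/(2πR²) = 1.25×10^-7 T.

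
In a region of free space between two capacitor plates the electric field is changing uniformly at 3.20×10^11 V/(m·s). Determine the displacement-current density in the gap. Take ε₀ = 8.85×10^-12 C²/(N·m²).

2.83 A/m²

J_d = ε₀ dE/dt = (8.85×10^-12)(3.20×10^11) = 2.83 A/m².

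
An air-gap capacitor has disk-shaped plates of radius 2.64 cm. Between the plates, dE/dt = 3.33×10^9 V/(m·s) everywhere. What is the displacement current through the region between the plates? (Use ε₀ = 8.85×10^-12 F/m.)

6.45×10^-5 A

With a uniform field, Φ_E = EA, so I_d = ε₀ A dE/dt = 6.45×10^-5 A.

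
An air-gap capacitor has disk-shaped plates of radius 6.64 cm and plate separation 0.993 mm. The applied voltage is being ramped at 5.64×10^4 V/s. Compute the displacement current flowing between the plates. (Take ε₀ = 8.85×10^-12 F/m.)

6.96×10^-6 A

The displacement current equals the charging current C dV/dt. With C = ε₀A/d = (8.85×10^-12)(0.01385)/(9.93×10^-4) = 1.234×10^-10 F, I_d = (1.234×10^-10)(5.64×10^4) = 6.96×10^-6 A.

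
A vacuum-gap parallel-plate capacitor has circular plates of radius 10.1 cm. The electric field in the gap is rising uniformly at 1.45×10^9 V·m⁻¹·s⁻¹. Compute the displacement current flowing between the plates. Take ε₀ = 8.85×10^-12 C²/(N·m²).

4.11×10^-4 A

I_d = ε₀ A (dE/dt) = (8.85×10^-12)(0.03205 m²)(1.45×10^9) = 4.11×10^-4 A.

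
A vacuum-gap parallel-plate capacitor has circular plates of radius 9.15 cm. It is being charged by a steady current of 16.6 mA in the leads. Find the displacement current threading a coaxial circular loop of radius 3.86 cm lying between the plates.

2.95×10^-3 A

By continuity the displacement current in the gap matches the conduction current: I_d = 0.0166 A.
Through an area πr² the displacement current is I_d·(πr²/πR²) = I_d (r/R)² = 2.95×10^-3 A.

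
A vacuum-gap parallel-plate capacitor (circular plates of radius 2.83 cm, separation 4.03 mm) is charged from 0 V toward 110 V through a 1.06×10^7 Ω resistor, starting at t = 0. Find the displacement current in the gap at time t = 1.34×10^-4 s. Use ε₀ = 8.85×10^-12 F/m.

With C = ε₀A/d = (8.85×10^-12)(2.516×10^-3)/(4.03×10^-3) = 5.525×10^-12 F, the time constant is τ = RC = 5.856×10^-5 s, so t/τ = 2.288 and e^(−t/τ) = 0.1015.
I_d = I_cond = (V₀/R) e^(−t/τ) = (1.038×10^-5)(0.1015) = 1.05×10^-6 A.

1.05×10^-6 A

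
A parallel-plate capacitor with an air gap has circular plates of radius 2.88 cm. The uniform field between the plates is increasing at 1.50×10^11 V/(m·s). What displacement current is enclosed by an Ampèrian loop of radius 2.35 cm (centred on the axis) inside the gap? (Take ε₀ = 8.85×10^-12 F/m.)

Through the whole plate area (πR² = 2.606×10^-3 m²), I_d = ε₀ πR² dE/dt = 3.459×10^-3 A.
The field is uniform, so I_d,enc = I_d (r/R)² = (3.459×10^-3)(2.35/2.88)² = 2.30×10^-3 A.

2.30×10^-3 A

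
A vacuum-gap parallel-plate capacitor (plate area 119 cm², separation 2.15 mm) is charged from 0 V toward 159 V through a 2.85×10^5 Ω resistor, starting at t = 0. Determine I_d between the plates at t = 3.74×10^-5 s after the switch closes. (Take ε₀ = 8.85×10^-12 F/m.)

3.83×10^-5 A

With C = ε₀A/d = (8.85×10^-12)(0.0119)/(2.15×10^-3) = 4.898×10^-11 F, the time constant is τ = RC = 1.396×10^-5 s, so t/τ = 2.679 and e^(−t/τ) = 0.06863.
I_d = I_cond = (V₀/R) e^(−t/τ) = (5.579×10^-4)(0.06863) = 3.83×10^-5 A.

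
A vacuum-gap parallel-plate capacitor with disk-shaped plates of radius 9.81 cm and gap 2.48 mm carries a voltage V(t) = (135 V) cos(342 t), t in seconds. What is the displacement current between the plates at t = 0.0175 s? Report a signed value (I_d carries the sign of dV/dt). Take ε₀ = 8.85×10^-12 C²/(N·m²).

dV/dt = (135)(342)·−sin(5.985) = 1.356×10^4 V/s.
I_d = C dV/dt with C = ε₀A/d = (8.85×10^-12)(0.03023)/(2.48×10^-3) = 1.079×10^-10 F, so I_d = (1.079×10^-10)(1.356×10^4) = 1.46×10^-6 A.

1.46×10^-6 A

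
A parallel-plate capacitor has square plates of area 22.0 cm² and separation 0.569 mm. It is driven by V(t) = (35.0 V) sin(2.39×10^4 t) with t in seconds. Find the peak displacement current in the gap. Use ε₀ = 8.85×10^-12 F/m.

2.86×10^-5 A

The displacement current equals the conduction current C dV/dt, which peaks at C V₀ ω.
With C = ε₀A/d = (8.85×10^-12)(2.20×10^-3)/(5.69×10^-4) = 3.422×10^-11 F and ω = 2.39×10^4 rad/s, I_d,max = (3.422×10^-11)(35.0)(2.39×10^4) = 2.86×10^-5 A.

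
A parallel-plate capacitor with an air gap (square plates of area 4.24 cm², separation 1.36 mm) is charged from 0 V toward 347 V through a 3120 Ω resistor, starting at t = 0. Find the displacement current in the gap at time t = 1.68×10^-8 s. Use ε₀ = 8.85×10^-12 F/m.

0.0158 A

With C = ε₀A/d = (8.85×10^-12)(4.24×10^-4)/(1.36×10^-3) = 2.759×10^-12 F, the time constant is τ = RC = 8.608×10^-9 s, so t/τ = 1.952 and e^(−t/τ) = 0.1420.
I_d = I_cond = (V₀/R) e^(−t/τ) = (0.1112)(0.1420) = 0.0158 A.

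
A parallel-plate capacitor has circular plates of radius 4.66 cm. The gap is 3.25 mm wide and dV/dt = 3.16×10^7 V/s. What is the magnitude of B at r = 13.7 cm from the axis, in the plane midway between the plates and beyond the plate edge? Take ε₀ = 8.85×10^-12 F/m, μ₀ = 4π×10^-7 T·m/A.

8.57×10^-10 T

dE/dt = (dV/dt)/d = 9.723×10^9 V/(m·s); I_d = ε₀(πR²)(dE/dt) = (8.85×10^-12)(6.822×10^-3)(9.723×10^9) = 5.870×10^-4 A.
For r ≥ R the full I_d is enclosed: B = μ₀ I_d/(2πr) = (4π×10^-7)(5.870×10^-4)/(2π·0.137) = 8.57×10^-10 T.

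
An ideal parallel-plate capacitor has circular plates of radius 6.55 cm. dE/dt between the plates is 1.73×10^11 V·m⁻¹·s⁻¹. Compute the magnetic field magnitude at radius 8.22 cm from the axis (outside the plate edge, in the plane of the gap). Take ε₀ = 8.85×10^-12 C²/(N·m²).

Through the whole plate area (πR² = 0.01348 m²), I_d = ε₀ πR² dE/dt = 0.02064 A.
For r ≥ R the full I_d is enclosed: B = μ₀ I_d/(2πr) = (4π×10^-7)(0.02064)/(2π·0.0822) = 5.02×10^-8 T.

5.02×10^-8 T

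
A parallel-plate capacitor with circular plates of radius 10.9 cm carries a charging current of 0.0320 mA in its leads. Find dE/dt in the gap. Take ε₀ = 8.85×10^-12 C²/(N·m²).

By continuity, I_d in the gap equals the 0.0320 mA flowing in the wire.
Then dE/dt = I_d/(ε₀A) = 9.69×10^7 V/(m·s).

9.69×10^7 V/(m·s)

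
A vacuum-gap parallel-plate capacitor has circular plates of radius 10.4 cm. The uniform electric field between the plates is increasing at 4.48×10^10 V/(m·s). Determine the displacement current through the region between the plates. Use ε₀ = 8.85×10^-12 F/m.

0.0135 A

The displacement current is ε₀ times dΦ_E/dt = ε₀ A dE/dt = (8.85×10^-12)(0.03398)(4.48×10^10) = 0.0135 A.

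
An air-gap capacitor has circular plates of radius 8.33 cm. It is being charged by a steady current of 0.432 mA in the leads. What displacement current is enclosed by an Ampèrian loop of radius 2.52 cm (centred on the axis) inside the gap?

By continuity the displacement current in the gap matches the conduction current: I_d = 4.32×10^-4 A.
The field is uniform, so I_d,enc = I_d (r/R)² = (4.32×10^-4)(2.52/8.33)² = 3.95×10^-5 A.

3.95×10^-5 A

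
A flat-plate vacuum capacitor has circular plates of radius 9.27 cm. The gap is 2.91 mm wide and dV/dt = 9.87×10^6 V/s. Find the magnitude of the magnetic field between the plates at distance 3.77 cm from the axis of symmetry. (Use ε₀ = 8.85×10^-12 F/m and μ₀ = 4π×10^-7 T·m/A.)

7.11×10^-10 T

With E = V/d, dE/dt = 3.392×10^9 V/(m·s) and πR² = 0.02700 m², giving I_d = ε₀ πR² dE/dt = 8.105×10^-4 A.
∮B·dl = μ₀ I_d,enc with I_d,enc = I_d r²/R² = 1.341×10^-4 A; so B = μ₀ I_d,enc/(2πr) = 7.11×10^-10 T.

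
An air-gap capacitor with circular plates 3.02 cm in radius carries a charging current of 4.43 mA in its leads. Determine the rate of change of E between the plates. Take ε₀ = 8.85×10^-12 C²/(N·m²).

The displacement current between the plates equals the conduction current, I_d = 4.43 mA.
Then dE/dt = I_d/(ε₀A) = 1.75×10^11 V/(m·s).

1.75×10^11 V/(m·s)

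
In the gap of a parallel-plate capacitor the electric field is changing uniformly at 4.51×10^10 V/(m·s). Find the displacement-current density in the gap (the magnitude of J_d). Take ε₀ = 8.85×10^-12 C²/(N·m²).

0.399 A/m²

J_d = ε₀ ∂E/∂t, so J_d = 0.399 A/m².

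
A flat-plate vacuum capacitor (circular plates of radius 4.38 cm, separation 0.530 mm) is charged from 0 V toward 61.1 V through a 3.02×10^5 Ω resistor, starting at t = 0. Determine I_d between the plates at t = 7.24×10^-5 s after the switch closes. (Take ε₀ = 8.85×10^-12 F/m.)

With C = ε₀A/d = (8.85×10^-12)(6.027×10^-3)/(5.30×10^-4) = 1.006×10^-10 F, the time constant is τ = RC = 3.038×10^-5 s, so t/τ = 2.383 and e^(−t/τ) = 0.09227.
I_d = I_cond = (V₀/R) e^(−t/τ) = (2.023×10^-4)(0.09227) = 1.87×10^-5 A.

1.87×10^-5 A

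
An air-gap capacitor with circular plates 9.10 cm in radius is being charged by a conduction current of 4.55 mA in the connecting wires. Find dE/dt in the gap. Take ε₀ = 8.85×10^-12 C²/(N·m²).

By continuity, I_d in the gap equals the 4.55 mA flowing in the wire.
Since I_d = ε₀ A dE/dt, dE/dt = I_d/(ε₀A) = (4.55×10^-3)/((8.85×10^-12)(0.02602)) = 1.98×10^10 V/(m·s).

1.98×10^10 V/(m·s)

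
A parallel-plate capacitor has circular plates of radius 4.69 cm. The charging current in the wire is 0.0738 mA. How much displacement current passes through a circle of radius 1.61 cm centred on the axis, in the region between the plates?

No conduction current crosses the gap, so I_d there equals the 7.38×10^-5 A in the leads.
The field is uniform, so I_d,enc = I_d (r/R)² = (7.38×10^-5)(1.61/4.69)² = 8.70×10^-6 A.

8.70×10^-6 A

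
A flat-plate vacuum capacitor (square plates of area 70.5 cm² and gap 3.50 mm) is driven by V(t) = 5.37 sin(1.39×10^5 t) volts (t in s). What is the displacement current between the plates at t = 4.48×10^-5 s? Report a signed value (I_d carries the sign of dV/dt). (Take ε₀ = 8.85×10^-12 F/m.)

1.33×10^-5 A

dE/dt = (V₀ω/d)·cos(ωt) with ωt = 6.2272 rad: (5.37)(1.39×10^5)(0.9984)/(3.50×10^-3) = 2.129×10^8 V/(m·s).
I_d = ε₀ A dE/dt = (8.85×10^-12)(7.05×10^-3)(2.129×10^8) = 1.33×10^-5 A.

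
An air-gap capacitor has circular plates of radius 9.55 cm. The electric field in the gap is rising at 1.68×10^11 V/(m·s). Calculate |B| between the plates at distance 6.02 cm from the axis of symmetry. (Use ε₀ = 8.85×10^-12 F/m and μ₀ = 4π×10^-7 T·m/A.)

5.62×10^-8 T

Through the whole plate area (πR² = 0.02865 m²), I_d = ε₀ πR² dE/dt = 0.04260 A.
For r < R the Ampère–Maxwell law gives B(2πr) = μ₀ I_d (r²/R²), so B = μ₀ I_d r/(2πR²) = (4π×10^-7)(0.04260)(0.0602)/(2π·0.0955²) = 5.62×10^-8 T.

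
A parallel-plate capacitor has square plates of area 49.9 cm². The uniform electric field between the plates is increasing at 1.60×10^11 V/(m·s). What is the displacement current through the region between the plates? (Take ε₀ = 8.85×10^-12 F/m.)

7.07×10^-3 A

The displacement current is ε₀ times dΦ_E/dt = ε₀ A dE/dt = (8.85×10^-12)(4.99×10^-3)(1.60×10^11) = 7.07×10^-3 A.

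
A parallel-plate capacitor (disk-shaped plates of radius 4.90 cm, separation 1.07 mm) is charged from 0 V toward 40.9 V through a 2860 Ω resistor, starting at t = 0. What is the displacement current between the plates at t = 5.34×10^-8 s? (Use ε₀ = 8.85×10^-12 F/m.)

0.0106 A

C = ε₀A/d = (8.85×10^-12)(7.543×10^-3)/(1.07×10^-3) = 6.239×10^-11 F and τ = RC = 1.784×10^-7 s. I_d in the gap equals the RC charging current.
I_d(t) = (V₀/R) e^(−t/τ) = 0.01430 · e^(−0.2993) = 0.0106 A.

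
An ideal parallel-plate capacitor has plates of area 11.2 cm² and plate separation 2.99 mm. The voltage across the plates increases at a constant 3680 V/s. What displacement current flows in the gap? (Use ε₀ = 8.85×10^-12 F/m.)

1.22×10^-8 A

The displacement current equals the charging current C dV/dt. With C = ε₀A/d = (8.85×10^-12)(1.12×10^-3)/(2.99×10^-3) = 3.315×10^-12 F, I_d = (3.315×10^-12)(3680) = 1.22×10^-8 A.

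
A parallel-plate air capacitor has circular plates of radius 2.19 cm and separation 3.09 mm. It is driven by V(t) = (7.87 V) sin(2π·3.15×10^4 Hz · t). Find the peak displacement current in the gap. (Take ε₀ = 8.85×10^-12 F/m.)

C = ε₀A/d = (8.85×10^-12)(1.507×10^-3)/(3.09×10^-3) = 4.316×10^-12 F; ω = 2πf = 1.979×10^5 rad/s.
I_d = C dV/dt, so |I_d|_max = C V₀ ω = (4.316×10^-12)(7.87)(1.979×10^5) = 6.72×10^-6 A.

6.72×10^-6 A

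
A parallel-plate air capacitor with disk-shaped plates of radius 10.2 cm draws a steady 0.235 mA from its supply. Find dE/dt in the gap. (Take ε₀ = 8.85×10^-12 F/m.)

8.12×10^8 V/(m·s)

By continuity, I_d in the gap equals the 0.235 mA flowing in the wire.
Inverting I_d = ε₀ A dE/dt gives dE/dt = 2.35×10^-4 / (8.85×10^-12 · 0.03269) = 8.12×10^8 V/(m·s).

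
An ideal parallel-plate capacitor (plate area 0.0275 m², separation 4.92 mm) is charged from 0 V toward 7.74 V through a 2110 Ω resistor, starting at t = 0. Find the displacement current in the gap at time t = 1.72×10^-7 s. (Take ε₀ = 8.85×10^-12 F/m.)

C = ε₀A/d = (8.85×10^-12)(0.0275)/(4.92×10^-3) = 4.947×10^-11 F and τ = RC = 1.044×10^-7 s. I_d in the gap equals the RC charging current.
I_d(t) = (V₀/R) e^(−t/τ) = 3.668×10^-3 · e^(−1.648) = 7.06×10^-4 A.

7.06×10^-4 A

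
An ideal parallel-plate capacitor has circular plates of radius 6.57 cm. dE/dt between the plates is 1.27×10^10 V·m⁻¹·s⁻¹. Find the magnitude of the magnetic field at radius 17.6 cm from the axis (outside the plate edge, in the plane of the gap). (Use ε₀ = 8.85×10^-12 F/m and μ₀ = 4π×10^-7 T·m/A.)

1.73×10^-9 T

Through the whole plate area (πR² = 0.01356 m²), I_d = ε₀ πR² dE/dt = 1.524×10^-3 A.
Outside the plates the loop encloses all of I_d, so B·2πr = μ₀ I_d and B = 1.73×10^-9 T.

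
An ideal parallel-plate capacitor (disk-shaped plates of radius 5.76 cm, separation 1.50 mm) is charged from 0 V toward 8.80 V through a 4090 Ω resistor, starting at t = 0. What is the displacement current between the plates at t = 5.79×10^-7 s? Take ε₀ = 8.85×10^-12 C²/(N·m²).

2.15×10^-4 A

With C = ε₀A/d = (8.85×10^-12)(0.01042)/(1.50×10^-3) = 6.148×10^-11 F, the time constant is τ = RC = 2.515×10^-7 s, so t/τ = 2.302 and e^(−t/τ) = 0.1001.
I_d = I_cond = (V₀/R) e^(−t/τ) = (2.152×10^-3)(0.1001) = 2.15×10^-4 A.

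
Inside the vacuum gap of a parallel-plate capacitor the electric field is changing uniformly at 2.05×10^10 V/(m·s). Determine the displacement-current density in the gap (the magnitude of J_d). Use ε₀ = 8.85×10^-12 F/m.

0.181 A/m²

J_d = ε₀ dE/dt = (8.85×10^-12)(2.05×10^10) = 0.181 A/m².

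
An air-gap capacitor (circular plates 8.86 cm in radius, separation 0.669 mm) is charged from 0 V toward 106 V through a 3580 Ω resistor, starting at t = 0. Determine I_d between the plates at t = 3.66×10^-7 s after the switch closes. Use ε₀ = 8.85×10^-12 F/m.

0.0216 A

C = ε₀A/d = (8.85×10^-12)(0.02466)/(6.69×10^-4) = 3.262×10^-10 F, so τ = RC = 1.168×10^-6 s.
The conduction current is I(t) = (V₀/R) e^(−t/τ), and the displacement current between the plates equals it.
t/τ = 0.3134; I_d = (106/3580) · e^(−0.3134) = (0.02961)(0.7310) = 0.0216 A.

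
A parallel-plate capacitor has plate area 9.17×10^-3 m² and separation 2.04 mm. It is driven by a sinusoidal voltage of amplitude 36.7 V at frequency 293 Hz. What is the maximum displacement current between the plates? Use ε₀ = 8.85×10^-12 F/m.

2.69×10^-6 A

(dE/dt)_max = V₀ω/d = 3.312×10^7 V/(m·s); ω = 2πf = 1841 rad/s.
I_d,max = ε₀ A (dE/dt)_max = (8.85×10^-12)(9.17×10^-3)(3.312×10^7) = 2.69×10^-6 A.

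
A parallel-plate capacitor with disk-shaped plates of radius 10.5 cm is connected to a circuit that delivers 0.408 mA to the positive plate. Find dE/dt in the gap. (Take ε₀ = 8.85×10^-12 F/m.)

1.33×10^9 V/(m·s)

The displacement current between the plates equals the conduction current, I_d = 0.408 mA.
Inverting I_d = ε₀ A dE/dt gives dE/dt = 4.08×10^-4 / (8.85×10^-12 · 0.03464) = 1.33×10^9 V/(m·s).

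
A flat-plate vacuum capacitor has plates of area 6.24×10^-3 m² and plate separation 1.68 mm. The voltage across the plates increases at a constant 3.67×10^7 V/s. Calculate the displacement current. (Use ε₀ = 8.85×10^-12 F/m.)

1.21×10^-3 A

The field between the plates is E = V/d, so dE/dt = (3.67×10^7)/(1.68×10^-3 m) = 2.185×10^10 V/(m·s).
I_d = ε₀ A (dE/dt) = (8.85×10^-12)(6.24×10^-3)(2.185×10^10) = 1.21×10^-3 A.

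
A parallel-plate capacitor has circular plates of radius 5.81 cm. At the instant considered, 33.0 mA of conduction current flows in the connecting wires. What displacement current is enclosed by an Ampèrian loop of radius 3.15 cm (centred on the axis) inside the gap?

No conduction current crosses the gap, so I_d there equals the 0.0330 A in the leads.
Since J_d is uniform, the enclosed fraction is (r/R)² = 0.2939, giving I_d,enc = 9.70×10^-3 A.

9.70×10^-3 A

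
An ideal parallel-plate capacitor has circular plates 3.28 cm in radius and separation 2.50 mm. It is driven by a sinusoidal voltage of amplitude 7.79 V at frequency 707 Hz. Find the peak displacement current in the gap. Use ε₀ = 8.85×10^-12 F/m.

4.14×10^-7 A

(dE/dt)_max = V₀ω/d = 1.384×10^7 V/(m·s); ω = 2πf = 4442 rad/s.
I_d,max = ε₀ A (dE/dt)_max = (8.85×10^-12)(3.380×10^-3)(1.384×10^7) = 4.14×10^-7 A.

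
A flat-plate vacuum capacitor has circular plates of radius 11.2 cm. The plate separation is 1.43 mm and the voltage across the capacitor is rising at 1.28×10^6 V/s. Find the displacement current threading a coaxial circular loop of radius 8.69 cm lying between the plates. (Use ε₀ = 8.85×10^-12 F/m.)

With E = V/d, dE/dt = 8.951×10^8 V/(m·s) and πR² = 0.03941 m², giving I_d = ε₀ πR² dE/dt = 3.122×10^-4 A.
Since J_d is uniform, the enclosed fraction is (r/R)² = 0.6020, giving I_d,enc = 1.88×10^-4 A.

1.88×10^-4 A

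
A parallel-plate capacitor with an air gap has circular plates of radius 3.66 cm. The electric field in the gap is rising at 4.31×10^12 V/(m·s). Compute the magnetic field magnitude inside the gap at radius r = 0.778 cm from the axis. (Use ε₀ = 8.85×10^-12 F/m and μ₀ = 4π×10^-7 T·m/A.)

1.86×10^-7 T

Total displacement current: I_d = ε₀(πR²)(dE/dt) = (8.85×10^-12)(4.208×10^-3)(4.31×10^12) = 0.1605 A.
For r < R the Ampère–Maxwell law gives B(2πr) = μ₀ I_d (r²/R²), so B = μ₀ I_d r/(2πR²) = (4π×10^-7)(0.1605)(7.78×10^-3)/(2π·0.0366²) = 1.86×10^-7 T.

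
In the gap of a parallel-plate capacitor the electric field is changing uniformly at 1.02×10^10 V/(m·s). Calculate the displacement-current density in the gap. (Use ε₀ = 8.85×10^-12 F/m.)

0.0903 A/m²

J_d = ε₀ ∂E/∂t, so J_d = 0.0903 A/m².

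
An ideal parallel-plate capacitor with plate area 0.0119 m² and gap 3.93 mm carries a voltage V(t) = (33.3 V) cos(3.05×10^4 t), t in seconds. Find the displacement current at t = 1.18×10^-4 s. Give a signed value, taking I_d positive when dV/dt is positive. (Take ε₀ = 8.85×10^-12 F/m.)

C = ε₀A/d = (8.85×10^-12)(0.0119)/(3.93×10^-3) = 2.680×10^-11 F. dV/dt = V₀ω·−sin(ωt); at ωt = 3.599 rad this factor is 0.4416.
I_d = C dV/dt = (2.680×10^-11)(33.3)(3.05×10^4)(0.4416) = 1.20×10^-5 A.

1.20×10^-5 A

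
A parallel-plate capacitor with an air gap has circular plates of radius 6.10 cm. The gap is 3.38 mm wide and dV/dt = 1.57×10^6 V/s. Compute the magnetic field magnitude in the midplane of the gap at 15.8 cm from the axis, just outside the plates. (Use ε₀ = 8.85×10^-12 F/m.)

6.08×10^-11 T

I_d = C dV/dt with C = ε₀πR²/d = 3.061×10^-11 F, so I_d = (3.061×10^-11)(1.57×10^6) = 4.806×10^-5 A.
With r > R the enclosed displacement current is the full I_d; B = μ₀ I_d / (2πr) = 6.08×10^-11 T.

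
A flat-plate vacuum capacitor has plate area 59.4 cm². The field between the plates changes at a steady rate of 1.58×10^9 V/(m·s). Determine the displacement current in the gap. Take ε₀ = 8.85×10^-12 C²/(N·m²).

I_d = ε₀ A (dE/dt) = (8.85×10^-12)(5.94×10^-3 m²)(1.58×10^9) = 8.31×10^-5 A.

8.31×10^-5 A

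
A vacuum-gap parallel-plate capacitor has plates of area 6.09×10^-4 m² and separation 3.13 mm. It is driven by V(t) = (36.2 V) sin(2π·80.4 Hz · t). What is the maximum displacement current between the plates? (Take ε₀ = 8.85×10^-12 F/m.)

3.15×10^-8 A

The displacement current equals the conduction current C dV/dt, which peaks at C V₀ ω.
With C = ε₀A/d = (8.85×10^-12)(6.09×10^-4)/(3.13×10^-3) = 1.722×10^-12 F and ω = 2πf = 505.2 rad/s, I_d,max = (1.722×10^-12)(36.2)(505.2) = 3.15×10^-8 A.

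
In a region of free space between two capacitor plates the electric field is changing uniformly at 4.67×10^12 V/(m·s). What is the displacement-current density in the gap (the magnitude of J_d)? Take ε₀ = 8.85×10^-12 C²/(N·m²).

J_d = ε₀ dE/dt = (8.85×10^-12)(4.67×10^12) = 41.3 A/m².

41.3 A/m²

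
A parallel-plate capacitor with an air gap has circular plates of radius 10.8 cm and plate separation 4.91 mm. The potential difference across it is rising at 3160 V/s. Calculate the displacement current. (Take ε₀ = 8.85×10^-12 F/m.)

2.09×10^-7 A

E = V/d so dE/dt = (dV/dt)/d = 6.436×10^5 V/(m·s), and I_d = ε₀ A dE/dt = (8.85×10^-12)(0.03664)(6.436×10^5) = 2.09×10^-7 A.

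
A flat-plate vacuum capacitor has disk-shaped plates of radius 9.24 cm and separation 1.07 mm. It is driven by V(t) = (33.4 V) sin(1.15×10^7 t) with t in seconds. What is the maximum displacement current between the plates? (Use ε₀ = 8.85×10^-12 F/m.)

(dE/dt)_max = V₀ω/d = 3.590×10^11 V/(m·s); ω = 1.15×10^7 rad/s.
I_d,max = ε₀ A (dE/dt)_max = (8.85×10^-12)(0.02682)(3.590×10^11) = 0.0852 A.

0.0852 A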